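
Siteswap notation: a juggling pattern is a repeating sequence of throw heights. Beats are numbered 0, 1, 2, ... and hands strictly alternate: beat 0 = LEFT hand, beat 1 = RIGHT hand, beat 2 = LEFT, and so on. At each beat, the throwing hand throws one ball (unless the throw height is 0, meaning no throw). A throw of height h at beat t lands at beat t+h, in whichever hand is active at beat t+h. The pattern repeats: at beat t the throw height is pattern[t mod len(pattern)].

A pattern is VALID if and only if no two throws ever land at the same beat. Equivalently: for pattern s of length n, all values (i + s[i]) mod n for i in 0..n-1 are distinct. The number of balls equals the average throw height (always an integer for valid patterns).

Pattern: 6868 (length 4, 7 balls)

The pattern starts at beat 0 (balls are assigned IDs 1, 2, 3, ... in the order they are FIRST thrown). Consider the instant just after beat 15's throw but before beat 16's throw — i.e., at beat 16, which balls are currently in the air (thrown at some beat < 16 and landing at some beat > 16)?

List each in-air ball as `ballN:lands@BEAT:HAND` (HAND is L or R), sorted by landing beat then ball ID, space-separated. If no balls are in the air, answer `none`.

Beat 0 (L): throw ball1 h=6 -> lands@6:L; in-air after throw: [b1@6:L]
Beat 1 (R): throw ball2 h=8 -> lands@9:R; in-air after throw: [b1@6:L b2@9:R]
Beat 2 (L): throw ball3 h=6 -> lands@8:L; in-air after throw: [b1@6:L b3@8:L b2@9:R]
Beat 3 (R): throw ball4 h=8 -> lands@11:R; in-air after throw: [b1@6:L b3@8:L b2@9:R b4@11:R]
Beat 4 (L): throw ball5 h=6 -> lands@10:L; in-air after throw: [b1@6:L b3@8:L b2@9:R b5@10:L b4@11:R]
Beat 5 (R): throw ball6 h=8 -> lands@13:R; in-air after throw: [b1@6:L b3@8:L b2@9:R b5@10:L b4@11:R b6@13:R]
Beat 6 (L): throw ball1 h=6 -> lands@12:L; in-air after throw: [b3@8:L b2@9:R b5@10:L b4@11:R b1@12:L b6@13:R]
Beat 7 (R): throw ball7 h=8 -> lands@15:R; in-air after throw: [b3@8:L b2@9:R b5@10:L b4@11:R b1@12:L b6@13:R b7@15:R]
Beat 8 (L): throw ball3 h=6 -> lands@14:L; in-air after throw: [b2@9:R b5@10:L b4@11:R b1@12:L b6@13:R b3@14:L b7@15:R]
Beat 9 (R): throw ball2 h=8 -> lands@17:R; in-air after throw: [b5@10:L b4@11:R b1@12:L b6@13:R b3@14:L b7@15:R b2@17:R]
Beat 10 (L): throw ball5 h=6 -> lands@16:L; in-air after throw: [b4@11:R b1@12:L b6@13:R b3@14:L b7@15:R b5@16:L b2@17:R]
Beat 11 (R): throw ball4 h=8 -> lands@19:R; in-air after throw: [b1@12:L b6@13:R b3@14:L b7@15:R b5@16:L b2@17:R b4@19:R]
Beat 12 (L): throw ball1 h=6 -> lands@18:L; in-air after throw: [b6@13:R b3@14:L b7@15:R b5@16:L b2@17:R b1@18:L b4@19:R]
Beat 13 (R): throw ball6 h=8 -> lands@21:R; in-air after throw: [b3@14:L b7@15:R b5@16:L b2@17:R b1@18:L b4@19:R b6@21:R]
Beat 14 (L): throw ball3 h=6 -> lands@20:L; in-air after throw: [b7@15:R b5@16:L b2@17:R b1@18:L b4@19:R b3@20:L b6@21:R]
Beat 15 (R): throw ball7 h=8 -> lands@23:R; in-air after throw: [b5@16:L b2@17:R b1@18:L b4@19:R b3@20:L b6@21:R b7@23:R]
Beat 16 (L): throw ball5 h=6 -> lands@22:L; in-air after throw: [b2@17:R b1@18:L b4@19:R b3@20:L b6@21:R b5@22:L b7@23:R]

Answer: ball2:lands@17:R ball1:lands@18:L ball4:lands@19:R ball3:lands@20:L ball6:lands@21:R ball7:lands@23:R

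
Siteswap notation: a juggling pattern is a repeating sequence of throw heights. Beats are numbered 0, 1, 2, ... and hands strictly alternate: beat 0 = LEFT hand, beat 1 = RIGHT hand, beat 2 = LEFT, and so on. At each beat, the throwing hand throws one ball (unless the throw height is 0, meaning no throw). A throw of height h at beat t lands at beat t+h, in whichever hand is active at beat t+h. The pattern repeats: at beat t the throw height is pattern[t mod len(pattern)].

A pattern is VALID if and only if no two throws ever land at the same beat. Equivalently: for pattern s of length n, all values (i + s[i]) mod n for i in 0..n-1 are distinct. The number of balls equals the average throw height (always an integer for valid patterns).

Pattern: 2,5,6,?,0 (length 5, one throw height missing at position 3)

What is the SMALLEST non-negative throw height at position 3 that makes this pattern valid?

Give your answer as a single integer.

i=0: (0 + 2) mod 5 = 2
i=1: (1 + 5) mod 5 = 1
i=2: (2 + 6) mod 5 = 3
i=3: s[i]=? (unknown)
i=4: (4 + 0) mod 5 = 4
Known residues: [1, 2, 3, 4]; need a permutation of 0..4, so missing residue r = 0
Need (3 + s) mod 5 = 0; smallest s = (0 - 3) mod 5 = 2

Answer: 2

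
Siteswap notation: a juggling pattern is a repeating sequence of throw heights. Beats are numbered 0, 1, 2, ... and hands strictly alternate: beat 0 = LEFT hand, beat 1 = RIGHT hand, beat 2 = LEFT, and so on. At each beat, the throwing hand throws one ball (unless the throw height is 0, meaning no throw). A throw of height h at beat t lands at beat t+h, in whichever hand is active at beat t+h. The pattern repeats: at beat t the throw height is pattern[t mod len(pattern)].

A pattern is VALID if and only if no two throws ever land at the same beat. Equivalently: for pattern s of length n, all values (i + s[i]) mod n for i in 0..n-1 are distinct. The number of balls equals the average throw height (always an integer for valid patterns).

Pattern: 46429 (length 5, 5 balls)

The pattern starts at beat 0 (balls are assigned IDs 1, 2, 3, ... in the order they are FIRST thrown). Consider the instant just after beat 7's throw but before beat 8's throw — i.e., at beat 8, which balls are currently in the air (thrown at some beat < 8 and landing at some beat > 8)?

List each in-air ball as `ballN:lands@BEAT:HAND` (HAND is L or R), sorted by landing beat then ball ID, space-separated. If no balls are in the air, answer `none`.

Beat 0 (L): throw ball1 h=4 -> lands@4:L; in-air after throw: [b1@4:L]
Beat 1 (R): throw ball2 h=6 -> lands@7:R; in-air after throw: [b1@4:L b2@7:R]
Beat 2 (L): throw ball3 h=4 -> lands@6:L; in-air after throw: [b1@4:L b3@6:L b2@7:R]
Beat 3 (R): throw ball4 h=2 -> lands@5:R; in-air after throw: [b1@4:L b4@5:R b3@6:L b2@7:R]
Beat 4 (L): throw ball1 h=9 -> lands@13:R; in-air after throw: [b4@5:R b3@6:L b2@7:R b1@13:R]
Beat 5 (R): throw ball4 h=4 -> lands@9:R; in-air after throw: [b3@6:L b2@7:R b4@9:R b1@13:R]
Beat 6 (L): throw ball3 h=6 -> lands@12:L; in-air after throw: [b2@7:R b4@9:R b3@12:L b1@13:R]
Beat 7 (R): throw ball2 h=4 -> lands@11:R; in-air after throw: [b4@9:R b2@11:R b3@12:L b1@13:R]
Beat 8 (L): throw ball5 h=2 -> lands@10:L; in-air after throw: [b4@9:R b5@10:L b2@11:R b3@12:L b1@13:R]

Answer: ball4:lands@9:R ball2:lands@11:R ball3:lands@12:L ball1:lands@13:R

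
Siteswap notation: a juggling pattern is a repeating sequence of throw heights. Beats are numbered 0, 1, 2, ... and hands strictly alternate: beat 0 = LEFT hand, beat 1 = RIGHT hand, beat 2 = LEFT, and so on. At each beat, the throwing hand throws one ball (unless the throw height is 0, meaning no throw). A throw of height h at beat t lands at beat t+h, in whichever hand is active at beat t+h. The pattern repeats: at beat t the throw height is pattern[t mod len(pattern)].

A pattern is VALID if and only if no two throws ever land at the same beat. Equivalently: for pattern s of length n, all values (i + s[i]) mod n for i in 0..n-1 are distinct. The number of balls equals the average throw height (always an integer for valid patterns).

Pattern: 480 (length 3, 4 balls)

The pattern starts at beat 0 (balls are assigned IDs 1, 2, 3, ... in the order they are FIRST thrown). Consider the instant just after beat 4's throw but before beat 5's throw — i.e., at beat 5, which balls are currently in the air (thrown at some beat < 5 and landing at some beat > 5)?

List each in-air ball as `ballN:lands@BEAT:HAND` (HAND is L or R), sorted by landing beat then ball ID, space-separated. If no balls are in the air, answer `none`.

Beat 0 (L): throw ball1 h=4 -> lands@4:L; in-air after throw: [b1@4:L]
Beat 1 (R): throw ball2 h=8 -> lands@9:R; in-air after throw: [b1@4:L b2@9:R]
Beat 3 (R): throw ball3 h=4 -> lands@7:R; in-air after throw: [b1@4:L b3@7:R b2@9:R]
Beat 4 (L): throw ball1 h=8 -> lands@12:L; in-air after throw: [b3@7:R b2@9:R b1@12:L]

Answer: ball3:lands@7:R ball2:lands@9:R ball1:lands@12:L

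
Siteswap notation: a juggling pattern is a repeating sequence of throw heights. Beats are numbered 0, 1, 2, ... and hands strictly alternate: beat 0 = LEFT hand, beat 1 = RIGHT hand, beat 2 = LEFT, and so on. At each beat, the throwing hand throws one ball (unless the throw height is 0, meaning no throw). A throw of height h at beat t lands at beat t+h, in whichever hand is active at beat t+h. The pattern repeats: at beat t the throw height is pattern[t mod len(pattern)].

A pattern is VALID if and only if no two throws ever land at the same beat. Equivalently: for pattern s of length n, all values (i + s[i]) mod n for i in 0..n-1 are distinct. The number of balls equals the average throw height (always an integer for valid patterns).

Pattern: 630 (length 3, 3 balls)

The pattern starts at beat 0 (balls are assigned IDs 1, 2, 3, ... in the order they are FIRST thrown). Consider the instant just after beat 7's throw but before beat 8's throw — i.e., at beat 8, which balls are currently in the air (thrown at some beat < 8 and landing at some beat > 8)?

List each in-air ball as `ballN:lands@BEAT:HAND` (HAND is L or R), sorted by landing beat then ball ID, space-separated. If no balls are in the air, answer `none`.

Beat 0 (L): throw ball1 h=6 -> lands@6:L; in-air after throw: [b1@6:L]
Beat 1 (R): throw ball2 h=3 -> lands@4:L; in-air after throw: [b2@4:L b1@6:L]
Beat 3 (R): throw ball3 h=6 -> lands@9:R; in-air after throw: [b2@4:L b1@6:L b3@9:R]
Beat 4 (L): throw ball2 h=3 -> lands@7:R; in-air after throw: [b1@6:L b2@7:R b3@9:R]
Beat 6 (L): throw ball1 h=6 -> lands@12:L; in-air after throw: [b2@7:R b3@9:R b1@12:L]
Beat 7 (R): throw ball2 h=3 -> lands@10:L; in-air after throw: [b3@9:R b2@10:L b1@12:L]

Answer: ball3:lands@9:R ball2:lands@10:L ball1:lands@12:L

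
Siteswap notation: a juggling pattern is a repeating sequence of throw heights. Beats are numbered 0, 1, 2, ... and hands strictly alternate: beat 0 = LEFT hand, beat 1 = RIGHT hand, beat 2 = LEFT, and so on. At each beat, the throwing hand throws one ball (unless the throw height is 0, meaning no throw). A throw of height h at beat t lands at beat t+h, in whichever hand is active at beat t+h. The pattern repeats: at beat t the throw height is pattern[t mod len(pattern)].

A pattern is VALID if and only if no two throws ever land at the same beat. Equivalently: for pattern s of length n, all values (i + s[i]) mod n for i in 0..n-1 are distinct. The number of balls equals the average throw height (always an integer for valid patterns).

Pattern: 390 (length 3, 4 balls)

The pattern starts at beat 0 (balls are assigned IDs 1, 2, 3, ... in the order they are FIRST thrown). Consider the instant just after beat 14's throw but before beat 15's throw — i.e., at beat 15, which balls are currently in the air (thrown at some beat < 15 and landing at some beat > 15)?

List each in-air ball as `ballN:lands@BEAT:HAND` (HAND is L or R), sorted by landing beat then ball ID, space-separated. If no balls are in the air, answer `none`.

Answer: ball4:lands@16:L ball2:lands@19:R ball3:lands@22:L

Derivation:
Beat 0 (L): throw ball1 h=3 -> lands@3:R; in-air after throw: [b1@3:R]
Beat 1 (R): throw ball2 h=9 -> lands@10:L; in-air after throw: [b1@3:R b2@10:L]
Beat 3 (R): throw ball1 h=3 -> lands@6:L; in-air after throw: [b1@6:L b2@10:L]
Beat 4 (L): throw ball3 h=9 -> lands@13:R; in-air after throw: [b1@6:L b2@10:L b3@13:R]
Beat 6 (L): throw ball1 h=3 -> lands@9:R; in-air after throw: [b1@9:R b2@10:L b3@13:R]
Beat 7 (R): throw ball4 h=9 -> lands@16:L; in-air after throw: [b1@9:R b2@10:L b3@13:R b4@16:L]
Beat 9 (R): throw ball1 h=3 -> lands@12:L; in-air after throw: [b2@10:L b1@12:L b3@13:R b4@16:L]
Beat 10 (L): throw ball2 h=9 -> lands@19:R; in-air after throw: [b1@12:L b3@13:R b4@16:L b2@19:R]
Beat 12 (L): throw ball1 h=3 -> lands@15:R; in-air after throw: [b3@13:R b1@15:R b4@16:L b2@19:R]
Beat 13 (R): throw ball3 h=9 -> lands@22:L; in-air after throw: [b1@15:R b4@16:L b2@19:R b3@22:L]
Beat 15 (R): throw ball1 h=3 -> lands@18:L; in-air after throw: [b4@16:L b1@18:L b2@19:R b3@22:L]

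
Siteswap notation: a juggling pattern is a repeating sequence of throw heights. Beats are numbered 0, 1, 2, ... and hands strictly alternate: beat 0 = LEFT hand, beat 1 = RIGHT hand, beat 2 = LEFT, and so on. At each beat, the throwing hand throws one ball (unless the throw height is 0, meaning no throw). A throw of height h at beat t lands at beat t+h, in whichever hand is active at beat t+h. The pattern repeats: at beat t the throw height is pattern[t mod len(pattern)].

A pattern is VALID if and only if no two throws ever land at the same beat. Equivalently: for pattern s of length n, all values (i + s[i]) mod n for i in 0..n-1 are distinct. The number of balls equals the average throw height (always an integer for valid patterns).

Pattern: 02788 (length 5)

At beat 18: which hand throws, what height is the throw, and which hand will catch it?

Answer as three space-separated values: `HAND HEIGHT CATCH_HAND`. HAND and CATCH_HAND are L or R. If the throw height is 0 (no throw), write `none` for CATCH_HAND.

Beat 18: 18 mod 2 = 0, so hand = L
Throw height = pattern[18 mod 5] = pattern[3] = 8
Lands at beat 18+8=26, 26 mod 2 = 0, so catch hand = L

Answer: L 8 L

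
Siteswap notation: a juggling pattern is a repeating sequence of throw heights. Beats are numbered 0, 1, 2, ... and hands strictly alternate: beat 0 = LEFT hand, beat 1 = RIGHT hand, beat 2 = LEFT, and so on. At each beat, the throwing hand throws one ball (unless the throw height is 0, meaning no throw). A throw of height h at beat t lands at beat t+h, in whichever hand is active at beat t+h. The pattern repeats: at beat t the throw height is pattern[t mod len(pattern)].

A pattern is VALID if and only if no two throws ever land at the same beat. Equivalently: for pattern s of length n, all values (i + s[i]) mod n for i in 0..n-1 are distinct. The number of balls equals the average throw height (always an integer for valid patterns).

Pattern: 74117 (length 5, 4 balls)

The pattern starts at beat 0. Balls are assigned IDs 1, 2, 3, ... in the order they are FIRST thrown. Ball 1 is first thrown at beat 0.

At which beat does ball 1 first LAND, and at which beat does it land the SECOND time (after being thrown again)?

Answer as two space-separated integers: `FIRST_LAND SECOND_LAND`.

Answer: 7 8

Derivation:
Beat 0 (L): throw ball1 h=7 -> lands@7:R; in-air after throw: [b1@7:R]
Beat 1 (R): throw ball2 h=4 -> lands@5:R; in-air after throw: [b2@5:R b1@7:R]
Beat 2 (L): throw ball3 h=1 -> lands@3:R; in-air after throw: [b3@3:R b2@5:R b1@7:R]
Beat 3 (R): throw ball3 h=1 -> lands@4:L; in-air after throw: [b3@4:L b2@5:R b1@7:R]
Beat 4 (L): throw ball3 h=7 -> lands@11:R; in-air after throw: [b2@5:R b1@7:R b3@11:R]
Beat 5 (R): throw ball2 h=7 -> lands@12:L; in-air after throw: [b1@7:R b3@11:R b2@12:L]
Beat 6 (L): throw ball4 h=4 -> lands@10:L; in-air after throw: [b1@7:R b4@10:L b3@11:R b2@12:L]
Beat 7 (R): throw ball1 h=1 -> lands@8:L; in-air after throw: [b1@8:L b4@10:L b3@11:R b2@12:L]
Beat 8 (L): throw ball1 h=1 -> lands@9:R; in-air after throw: [b1@9:R b4@10:L b3@11:R b2@12:L]
Ball 1: thrown@0 h=7 -> first land @7; rethrown@7 h=1 -> second land @8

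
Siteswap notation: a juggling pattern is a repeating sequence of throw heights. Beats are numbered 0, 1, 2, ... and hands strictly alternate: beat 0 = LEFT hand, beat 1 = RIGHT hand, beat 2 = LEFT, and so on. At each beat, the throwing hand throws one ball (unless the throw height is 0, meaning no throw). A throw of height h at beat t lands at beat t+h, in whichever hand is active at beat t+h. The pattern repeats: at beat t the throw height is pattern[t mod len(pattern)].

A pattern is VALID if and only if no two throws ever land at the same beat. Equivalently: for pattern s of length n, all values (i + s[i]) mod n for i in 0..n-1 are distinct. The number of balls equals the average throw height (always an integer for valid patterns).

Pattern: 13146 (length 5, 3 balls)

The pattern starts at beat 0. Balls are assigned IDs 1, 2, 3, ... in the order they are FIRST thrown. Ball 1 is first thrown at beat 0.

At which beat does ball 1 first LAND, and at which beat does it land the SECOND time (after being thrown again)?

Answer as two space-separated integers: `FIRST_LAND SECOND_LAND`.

Beat 0 (L): throw ball1 h=1 -> lands@1:R; in-air after throw: [b1@1:R]
Beat 1 (R): throw ball1 h=3 -> lands@4:L; in-air after throw: [b1@4:L]
Beat 2 (L): throw ball2 h=1 -> lands@3:R; in-air after throw: [b2@3:R b1@4:L]
Beat 3 (R): throw ball2 h=4 -> lands@7:R; in-air after throw: [b1@4:L b2@7:R]
Beat 4 (L): throw ball1 h=6 -> lands@10:L; in-air after throw: [b2@7:R b1@10:L]
Ball 1: thrown@0 h=1 -> first land @1; rethrown@1 h=3 -> second land @4

Answer: 1 4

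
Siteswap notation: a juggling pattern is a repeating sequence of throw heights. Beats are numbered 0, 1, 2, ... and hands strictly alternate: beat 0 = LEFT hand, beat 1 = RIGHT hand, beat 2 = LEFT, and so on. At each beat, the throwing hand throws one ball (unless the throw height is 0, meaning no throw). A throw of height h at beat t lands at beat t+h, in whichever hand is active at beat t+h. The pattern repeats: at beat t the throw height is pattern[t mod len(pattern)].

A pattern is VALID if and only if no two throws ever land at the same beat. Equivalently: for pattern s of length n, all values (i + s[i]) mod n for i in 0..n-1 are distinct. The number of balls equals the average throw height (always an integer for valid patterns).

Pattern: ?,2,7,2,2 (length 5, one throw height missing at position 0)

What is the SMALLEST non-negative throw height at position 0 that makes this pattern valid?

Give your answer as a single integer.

i=0: s[i]=? (unknown)
i=1: (1 + 2) mod 5 = 3
i=2: (2 + 7) mod 5 = 4
i=3: (3 + 2) mod 5 = 0
i=4: (4 + 2) mod 5 = 1
Known residues: [0, 1, 3, 4]; need a permutation of 0..4, so missing residue r = 2
Need (0 + s) mod 5 = 2; smallest s = (2 - 0) mod 5 = 2

Answer: 2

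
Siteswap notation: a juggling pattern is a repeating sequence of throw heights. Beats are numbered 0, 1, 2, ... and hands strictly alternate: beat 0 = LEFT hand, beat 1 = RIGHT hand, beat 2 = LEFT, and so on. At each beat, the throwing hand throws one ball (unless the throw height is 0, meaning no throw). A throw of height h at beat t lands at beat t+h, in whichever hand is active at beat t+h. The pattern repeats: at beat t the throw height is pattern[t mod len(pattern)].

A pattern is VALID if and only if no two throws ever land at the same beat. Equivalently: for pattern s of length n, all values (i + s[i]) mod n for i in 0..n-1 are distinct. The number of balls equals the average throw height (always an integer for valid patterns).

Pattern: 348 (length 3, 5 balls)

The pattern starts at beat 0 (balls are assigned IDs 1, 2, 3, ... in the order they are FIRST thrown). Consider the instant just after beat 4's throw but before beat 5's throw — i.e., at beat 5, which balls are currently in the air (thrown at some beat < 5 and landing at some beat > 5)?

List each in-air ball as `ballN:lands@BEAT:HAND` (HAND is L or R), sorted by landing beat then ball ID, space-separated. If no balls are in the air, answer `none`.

Answer: ball1:lands@6:L ball4:lands@8:L ball3:lands@10:L

Derivation:
Beat 0 (L): throw ball1 h=3 -> lands@3:R; in-air after throw: [b1@3:R]
Beat 1 (R): throw ball2 h=4 -> lands@5:R; in-air after throw: [b1@3:R b2@5:R]
Beat 2 (L): throw ball3 h=8 -> lands@10:L; in-air after throw: [b1@3:R b2@5:R b3@10:L]
Beat 3 (R): throw ball1 h=3 -> lands@6:L; in-air after throw: [b2@5:R b1@6:L b3@10:L]
Beat 4 (L): throw ball4 h=4 -> lands@8:L; in-air after throw: [b2@5:R b1@6:L b4@8:L b3@10:L]
Beat 5 (R): throw ball2 h=8 -> lands@13:R; in-air after throw: [b1@6:L b4@8:L b3@10:L b2@13:R]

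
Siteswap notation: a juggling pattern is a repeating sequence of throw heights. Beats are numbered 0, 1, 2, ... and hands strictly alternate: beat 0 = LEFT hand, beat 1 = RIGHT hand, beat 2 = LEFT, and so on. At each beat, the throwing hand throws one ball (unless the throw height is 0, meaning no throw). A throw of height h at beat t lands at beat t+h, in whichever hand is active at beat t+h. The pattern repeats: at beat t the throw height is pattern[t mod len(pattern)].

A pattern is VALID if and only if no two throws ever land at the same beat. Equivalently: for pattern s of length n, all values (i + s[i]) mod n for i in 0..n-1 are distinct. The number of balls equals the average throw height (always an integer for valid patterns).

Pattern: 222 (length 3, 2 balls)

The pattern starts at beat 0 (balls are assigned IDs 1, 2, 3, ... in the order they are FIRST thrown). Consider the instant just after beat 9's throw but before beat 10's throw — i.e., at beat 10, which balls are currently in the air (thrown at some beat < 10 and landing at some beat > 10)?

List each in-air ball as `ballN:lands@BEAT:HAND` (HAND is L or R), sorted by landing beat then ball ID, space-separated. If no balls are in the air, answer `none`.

Beat 0 (L): throw ball1 h=2 -> lands@2:L; in-air after throw: [b1@2:L]
Beat 1 (R): throw ball2 h=2 -> lands@3:R; in-air after throw: [b1@2:L b2@3:R]
Beat 2 (L): throw ball1 h=2 -> lands@4:L; in-air after throw: [b2@3:R b1@4:L]
Beat 3 (R): throw ball2 h=2 -> lands@5:R; in-air after throw: [b1@4:L b2@5:R]
Beat 4 (L): throw ball1 h=2 -> lands@6:L; in-air after throw: [b2@5:R b1@6:L]
Beat 5 (R): throw ball2 h=2 -> lands@7:R; in-air after throw: [b1@6:L b2@7:R]
Beat 6 (L): throw ball1 h=2 -> lands@8:L; in-air after throw: [b2@7:R b1@8:L]
Beat 7 (R): throw ball2 h=2 -> lands@9:R; in-air after throw: [b1@8:L b2@9:R]
Beat 8 (L): throw ball1 h=2 -> lands@10:L; in-air after throw: [b2@9:R b1@10:L]
Beat 9 (R): throw ball2 h=2 -> lands@11:R; in-air after throw: [b1@10:L b2@11:R]
Beat 10 (L): throw ball1 h=2 -> lands@12:L; in-air after throw: [b2@11:R b1@12:L]

Answer: ball2:lands@11:R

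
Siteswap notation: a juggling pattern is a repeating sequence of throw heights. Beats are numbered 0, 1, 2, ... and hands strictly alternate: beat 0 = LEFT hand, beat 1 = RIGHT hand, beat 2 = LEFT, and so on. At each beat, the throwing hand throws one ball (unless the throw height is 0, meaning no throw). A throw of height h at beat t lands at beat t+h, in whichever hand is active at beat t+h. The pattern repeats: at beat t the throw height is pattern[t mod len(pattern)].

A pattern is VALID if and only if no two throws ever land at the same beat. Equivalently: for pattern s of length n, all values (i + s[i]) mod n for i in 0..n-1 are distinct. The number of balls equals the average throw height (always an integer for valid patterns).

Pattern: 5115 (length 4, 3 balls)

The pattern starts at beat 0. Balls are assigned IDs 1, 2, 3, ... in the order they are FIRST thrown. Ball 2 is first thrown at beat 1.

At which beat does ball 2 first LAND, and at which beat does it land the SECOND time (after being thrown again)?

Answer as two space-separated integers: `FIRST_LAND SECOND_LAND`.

Answer: 2 3

Derivation:
Beat 0 (L): throw ball1 h=5 -> lands@5:R; in-air after throw: [b1@5:R]
Beat 1 (R): throw ball2 h=1 -> lands@2:L; in-air after throw: [b2@2:L b1@5:R]
Beat 2 (L): throw ball2 h=1 -> lands@3:R; in-air after throw: [b2@3:R b1@5:R]
Beat 3 (R): throw ball2 h=5 -> lands@8:L; in-air after throw: [b1@5:R b2@8:L]
Ball 2: thrown@1 h=1 -> first land @2; rethrown@2 h=1 -> second land @3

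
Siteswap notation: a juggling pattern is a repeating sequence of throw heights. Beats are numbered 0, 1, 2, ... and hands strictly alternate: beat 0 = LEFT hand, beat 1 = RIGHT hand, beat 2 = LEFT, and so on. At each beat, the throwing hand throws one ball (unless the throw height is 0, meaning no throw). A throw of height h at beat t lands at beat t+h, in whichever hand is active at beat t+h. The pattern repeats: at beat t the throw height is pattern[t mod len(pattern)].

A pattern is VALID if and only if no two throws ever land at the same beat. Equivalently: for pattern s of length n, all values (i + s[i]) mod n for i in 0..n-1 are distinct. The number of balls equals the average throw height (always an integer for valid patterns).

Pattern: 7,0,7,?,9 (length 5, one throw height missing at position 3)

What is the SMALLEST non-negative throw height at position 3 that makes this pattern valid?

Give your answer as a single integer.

i=0: (0 + 7) mod 5 = 2
i=1: (1 + 0) mod 5 = 1
i=2: (2 + 7) mod 5 = 4
i=3: s[i]=? (unknown)
i=4: (4 + 9) mod 5 = 3
Known residues: [1, 2, 3, 4]; need a permutation of 0..4, so missing residue r = 0
Need (3 + s) mod 5 = 0; smallest s = (0 - 3) mod 5 = 2

Answer: 2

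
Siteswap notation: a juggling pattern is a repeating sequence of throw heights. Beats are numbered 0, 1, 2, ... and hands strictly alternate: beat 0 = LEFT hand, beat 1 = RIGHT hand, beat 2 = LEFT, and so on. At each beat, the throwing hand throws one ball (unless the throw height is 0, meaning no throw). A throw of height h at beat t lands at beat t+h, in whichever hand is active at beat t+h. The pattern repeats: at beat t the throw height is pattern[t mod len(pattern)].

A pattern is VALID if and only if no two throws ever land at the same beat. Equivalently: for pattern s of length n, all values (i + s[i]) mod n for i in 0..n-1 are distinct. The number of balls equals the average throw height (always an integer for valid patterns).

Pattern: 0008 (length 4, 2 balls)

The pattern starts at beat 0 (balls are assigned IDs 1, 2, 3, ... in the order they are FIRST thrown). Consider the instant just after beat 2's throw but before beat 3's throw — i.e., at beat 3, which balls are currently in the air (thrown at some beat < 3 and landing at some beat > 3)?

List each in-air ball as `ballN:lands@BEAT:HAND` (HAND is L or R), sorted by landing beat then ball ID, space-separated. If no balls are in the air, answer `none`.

Answer: none

Derivation:
Beat 3 (R): throw ball1 h=8 -> lands@11:R; in-air after throw: [b1@11:R]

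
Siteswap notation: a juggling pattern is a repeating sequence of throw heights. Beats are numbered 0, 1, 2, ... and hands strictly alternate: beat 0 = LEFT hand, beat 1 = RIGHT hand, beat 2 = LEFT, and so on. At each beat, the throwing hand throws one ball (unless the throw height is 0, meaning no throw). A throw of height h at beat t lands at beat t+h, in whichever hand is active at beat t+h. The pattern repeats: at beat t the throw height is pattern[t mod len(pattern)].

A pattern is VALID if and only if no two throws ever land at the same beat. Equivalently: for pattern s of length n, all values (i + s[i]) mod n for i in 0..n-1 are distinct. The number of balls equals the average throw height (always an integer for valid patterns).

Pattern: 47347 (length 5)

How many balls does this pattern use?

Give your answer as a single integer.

Pattern = [4, 7, 3, 4, 7], length n = 5
  position 0: throw height = 4, running sum = 4
  position 1: throw height = 7, running sum = 11
  position 2: throw height = 3, running sum = 14
  position 3: throw height = 4, running sum = 18
  position 4: throw height = 7, running sum = 25
Total sum = 25; balls = sum / n = 25 / 5 = 5

Answer: 5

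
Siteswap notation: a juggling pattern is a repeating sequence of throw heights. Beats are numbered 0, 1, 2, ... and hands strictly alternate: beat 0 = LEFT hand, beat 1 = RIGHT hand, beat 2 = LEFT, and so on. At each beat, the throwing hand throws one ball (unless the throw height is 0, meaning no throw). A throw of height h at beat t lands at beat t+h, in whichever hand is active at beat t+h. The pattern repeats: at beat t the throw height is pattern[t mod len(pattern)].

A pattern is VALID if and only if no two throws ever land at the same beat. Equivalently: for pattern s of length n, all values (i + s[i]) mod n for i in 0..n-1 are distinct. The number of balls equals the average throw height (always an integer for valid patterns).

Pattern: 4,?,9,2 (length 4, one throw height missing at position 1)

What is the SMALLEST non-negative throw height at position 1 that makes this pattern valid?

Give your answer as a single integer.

Answer: 1

Derivation:
i=0: (0 + 4) mod 4 = 0
i=1: s[i]=? (unknown)
i=2: (2 + 9) mod 4 = 3
i=3: (3 + 2) mod 4 = 1
Known residues: [0, 1, 3]; need a permutation of 0..3, so missing residue r = 2
Need (1 + s) mod 4 = 2; smallest s = (2 - 1) mod 4 = 1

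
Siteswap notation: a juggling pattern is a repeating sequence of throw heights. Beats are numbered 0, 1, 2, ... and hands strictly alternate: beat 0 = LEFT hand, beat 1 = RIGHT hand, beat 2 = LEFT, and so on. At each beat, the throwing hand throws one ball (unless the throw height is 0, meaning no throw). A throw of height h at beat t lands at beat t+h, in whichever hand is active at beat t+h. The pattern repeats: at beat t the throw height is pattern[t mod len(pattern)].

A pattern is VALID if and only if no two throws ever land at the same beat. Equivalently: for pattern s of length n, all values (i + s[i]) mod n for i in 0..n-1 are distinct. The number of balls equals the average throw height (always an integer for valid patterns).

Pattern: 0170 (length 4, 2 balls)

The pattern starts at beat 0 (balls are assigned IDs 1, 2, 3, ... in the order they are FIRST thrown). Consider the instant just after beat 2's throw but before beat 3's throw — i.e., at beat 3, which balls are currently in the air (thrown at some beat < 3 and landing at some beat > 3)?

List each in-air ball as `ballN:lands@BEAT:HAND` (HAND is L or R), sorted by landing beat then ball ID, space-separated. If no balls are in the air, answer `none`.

Beat 1 (R): throw ball1 h=1 -> lands@2:L; in-air after throw: [b1@2:L]
Beat 2 (L): throw ball1 h=7 -> lands@9:R; in-air after throw: [b1@9:R]

Answer: ball1:lands@9:R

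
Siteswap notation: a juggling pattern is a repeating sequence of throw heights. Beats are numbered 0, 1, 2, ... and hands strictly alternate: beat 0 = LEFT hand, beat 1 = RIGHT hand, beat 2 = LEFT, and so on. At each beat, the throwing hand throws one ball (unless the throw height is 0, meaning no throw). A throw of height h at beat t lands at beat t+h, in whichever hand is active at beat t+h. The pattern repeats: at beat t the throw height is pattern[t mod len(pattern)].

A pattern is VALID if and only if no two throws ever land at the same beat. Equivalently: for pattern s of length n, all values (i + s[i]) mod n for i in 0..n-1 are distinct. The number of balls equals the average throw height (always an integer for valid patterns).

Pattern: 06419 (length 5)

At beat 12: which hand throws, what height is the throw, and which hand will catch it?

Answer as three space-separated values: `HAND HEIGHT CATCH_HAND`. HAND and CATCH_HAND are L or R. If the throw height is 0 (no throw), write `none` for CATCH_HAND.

Beat 12: 12 mod 2 = 0, so hand = L
Throw height = pattern[12 mod 5] = pattern[2] = 4
Lands at beat 12+4=16, 16 mod 2 = 0, so catch hand = L

Answer: L 4 L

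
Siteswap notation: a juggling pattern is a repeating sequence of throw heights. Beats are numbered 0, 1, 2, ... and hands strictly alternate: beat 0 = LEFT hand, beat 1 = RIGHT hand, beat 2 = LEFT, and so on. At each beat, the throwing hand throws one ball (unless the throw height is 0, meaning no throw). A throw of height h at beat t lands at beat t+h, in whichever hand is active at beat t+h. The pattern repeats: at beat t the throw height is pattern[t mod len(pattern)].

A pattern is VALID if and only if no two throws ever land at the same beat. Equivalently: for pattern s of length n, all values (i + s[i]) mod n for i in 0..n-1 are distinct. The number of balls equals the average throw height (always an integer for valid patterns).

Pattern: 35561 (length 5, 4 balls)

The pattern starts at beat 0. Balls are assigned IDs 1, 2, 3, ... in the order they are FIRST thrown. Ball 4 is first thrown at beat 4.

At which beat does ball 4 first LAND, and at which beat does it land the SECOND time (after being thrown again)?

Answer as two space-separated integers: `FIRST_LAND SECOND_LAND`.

Beat 0 (L): throw ball1 h=3 -> lands@3:R; in-air after throw: [b1@3:R]
Beat 1 (R): throw ball2 h=5 -> lands@6:L; in-air after throw: [b1@3:R b2@6:L]
Beat 2 (L): throw ball3 h=5 -> lands@7:R; in-air after throw: [b1@3:R b2@6:L b3@7:R]
Beat 3 (R): throw ball1 h=6 -> lands@9:R; in-air after throw: [b2@6:L b3@7:R b1@9:R]
Beat 4 (L): throw ball4 h=1 -> lands@5:R; in-air after throw: [b4@5:R b2@6:L b3@7:R b1@9:R]
Beat 5 (R): throw ball4 h=3 -> lands@8:L; in-air after throw: [b2@6:L b3@7:R b4@8:L b1@9:R]
Beat 6 (L): throw ball2 h=5 -> lands@11:R; in-air after throw: [b3@7:R b4@8:L b1@9:R b2@11:R]
Beat 7 (R): throw ball3 h=5 -> lands@12:L; in-air after throw: [b4@8:L b1@9:R b2@11:R b3@12:L]
Beat 8 (L): throw ball4 h=6 -> lands@14:L; in-air after throw: [b1@9:R b2@11:R b3@12:L b4@14:L]
Ball 4: thrown@4 h=1 -> first land @5; rethrown@5 h=3 -> second land @8

Answer: 5 8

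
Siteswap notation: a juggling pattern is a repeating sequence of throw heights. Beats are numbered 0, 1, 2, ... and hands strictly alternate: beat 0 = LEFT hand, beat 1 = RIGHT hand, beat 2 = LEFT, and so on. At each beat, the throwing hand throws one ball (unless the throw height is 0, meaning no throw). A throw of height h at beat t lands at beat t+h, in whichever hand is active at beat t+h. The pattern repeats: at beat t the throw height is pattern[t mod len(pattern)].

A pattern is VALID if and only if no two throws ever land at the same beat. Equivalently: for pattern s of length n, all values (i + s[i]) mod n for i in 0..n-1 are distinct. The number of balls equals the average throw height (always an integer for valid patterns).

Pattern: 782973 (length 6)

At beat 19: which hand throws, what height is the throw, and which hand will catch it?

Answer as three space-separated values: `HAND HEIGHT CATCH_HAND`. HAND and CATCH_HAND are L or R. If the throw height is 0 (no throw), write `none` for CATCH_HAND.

Beat 19: 19 mod 2 = 1, so hand = R
Throw height = pattern[19 mod 6] = pattern[1] = 8
Lands at beat 19+8=27, 27 mod 2 = 1, so catch hand = R

Answer: R 8 R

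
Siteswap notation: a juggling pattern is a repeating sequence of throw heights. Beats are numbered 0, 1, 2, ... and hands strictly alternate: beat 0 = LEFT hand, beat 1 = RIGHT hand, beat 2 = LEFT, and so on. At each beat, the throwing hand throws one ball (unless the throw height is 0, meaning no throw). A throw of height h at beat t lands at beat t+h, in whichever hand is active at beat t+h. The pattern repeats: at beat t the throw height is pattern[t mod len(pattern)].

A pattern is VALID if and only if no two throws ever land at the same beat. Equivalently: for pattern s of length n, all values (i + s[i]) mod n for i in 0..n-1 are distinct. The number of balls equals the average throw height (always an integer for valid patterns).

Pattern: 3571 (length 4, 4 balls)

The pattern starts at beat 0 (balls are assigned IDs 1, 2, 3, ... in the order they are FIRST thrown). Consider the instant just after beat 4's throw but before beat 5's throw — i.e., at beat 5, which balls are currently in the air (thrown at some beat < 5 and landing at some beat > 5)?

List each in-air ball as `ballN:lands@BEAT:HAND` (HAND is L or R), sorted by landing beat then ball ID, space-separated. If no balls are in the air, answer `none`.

Answer: ball2:lands@6:L ball1:lands@7:R ball3:lands@9:R

Derivation:
Beat 0 (L): throw ball1 h=3 -> lands@3:R; in-air after throw: [b1@3:R]
Beat 1 (R): throw ball2 h=5 -> lands@6:L; in-air after throw: [b1@3:R b2@6:L]
Beat 2 (L): throw ball3 h=7 -> lands@9:R; in-air after throw: [b1@3:R b2@6:L b3@9:R]
Beat 3 (R): throw ball1 h=1 -> lands@4:L; in-air after throw: [b1@4:L b2@6:L b3@9:R]
Beat 4 (L): throw ball1 h=3 -> lands@7:R; in-air after throw: [b2@6:L b1@7:R b3@9:R]
Beat 5 (R): throw ball4 h=5 -> lands@10:L; in-air after throw: [b2@6:L b1@7:R b3@9:R b4@10:L]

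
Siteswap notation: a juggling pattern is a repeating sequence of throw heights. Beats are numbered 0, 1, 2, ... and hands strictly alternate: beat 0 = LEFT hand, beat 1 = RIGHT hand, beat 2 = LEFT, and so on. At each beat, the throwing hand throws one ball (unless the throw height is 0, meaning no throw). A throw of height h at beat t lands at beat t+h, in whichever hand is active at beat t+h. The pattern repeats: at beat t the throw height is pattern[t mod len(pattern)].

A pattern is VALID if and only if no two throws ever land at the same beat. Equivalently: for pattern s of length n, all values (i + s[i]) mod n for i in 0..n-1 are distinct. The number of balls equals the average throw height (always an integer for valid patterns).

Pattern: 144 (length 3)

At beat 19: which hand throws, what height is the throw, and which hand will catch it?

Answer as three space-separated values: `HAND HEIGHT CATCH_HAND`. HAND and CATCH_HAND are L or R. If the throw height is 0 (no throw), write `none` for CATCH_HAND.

Answer: R 4 R

Derivation:
Beat 19: 19 mod 2 = 1, so hand = R
Throw height = pattern[19 mod 3] = pattern[1] = 4
Lands at beat 19+4=23, 23 mod 2 = 1, so catch hand = R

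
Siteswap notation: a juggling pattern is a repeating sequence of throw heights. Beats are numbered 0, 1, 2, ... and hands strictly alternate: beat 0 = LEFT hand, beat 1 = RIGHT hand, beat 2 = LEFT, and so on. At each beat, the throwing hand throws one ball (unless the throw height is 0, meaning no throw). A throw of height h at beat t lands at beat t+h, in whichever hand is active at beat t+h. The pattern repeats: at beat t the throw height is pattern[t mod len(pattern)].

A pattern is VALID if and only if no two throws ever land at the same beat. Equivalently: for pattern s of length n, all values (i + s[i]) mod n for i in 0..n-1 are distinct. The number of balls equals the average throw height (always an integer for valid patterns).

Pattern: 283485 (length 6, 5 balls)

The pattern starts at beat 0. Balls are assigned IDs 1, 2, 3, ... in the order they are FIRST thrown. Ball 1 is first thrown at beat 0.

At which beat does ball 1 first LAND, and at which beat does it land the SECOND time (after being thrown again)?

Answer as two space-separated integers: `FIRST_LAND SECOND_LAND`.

Beat 0 (L): throw ball1 h=2 -> lands@2:L; in-air after throw: [b1@2:L]
Beat 1 (R): throw ball2 h=8 -> lands@9:R; in-air after throw: [b1@2:L b2@9:R]
Beat 2 (L): throw ball1 h=3 -> lands@5:R; in-air after throw: [b1@5:R b2@9:R]
Beat 3 (R): throw ball3 h=4 -> lands@7:R; in-air after throw: [b1@5:R b3@7:R b2@9:R]
Beat 4 (L): throw ball4 h=8 -> lands@12:L; in-air after throw: [b1@5:R b3@7:R b2@9:R b4@12:L]
Beat 5 (R): throw ball1 h=5 -> lands@10:L; in-air after throw: [b3@7:R b2@9:R b1@10:L b4@12:L]
Ball 1: thrown@0 h=2 -> first land @2; rethrown@2 h=3 -> second land @5

Answer: 2 5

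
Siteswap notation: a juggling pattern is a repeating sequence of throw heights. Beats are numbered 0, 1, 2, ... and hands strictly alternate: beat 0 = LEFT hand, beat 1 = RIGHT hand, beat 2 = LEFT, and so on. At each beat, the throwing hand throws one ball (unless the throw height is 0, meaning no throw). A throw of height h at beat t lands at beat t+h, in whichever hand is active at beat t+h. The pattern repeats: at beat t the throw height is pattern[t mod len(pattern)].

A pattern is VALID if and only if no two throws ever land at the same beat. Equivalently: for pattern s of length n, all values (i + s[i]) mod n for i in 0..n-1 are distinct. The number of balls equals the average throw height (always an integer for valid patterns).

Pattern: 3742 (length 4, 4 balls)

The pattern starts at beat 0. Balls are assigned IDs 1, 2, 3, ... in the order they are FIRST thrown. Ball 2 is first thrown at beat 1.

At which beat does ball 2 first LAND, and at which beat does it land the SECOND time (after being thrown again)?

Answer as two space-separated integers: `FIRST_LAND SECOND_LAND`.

Beat 0 (L): throw ball1 h=3 -> lands@3:R; in-air after throw: [b1@3:R]
Beat 1 (R): throw ball2 h=7 -> lands@8:L; in-air after throw: [b1@3:R b2@8:L]
Beat 2 (L): throw ball3 h=4 -> lands@6:L; in-air after throw: [b1@3:R b3@6:L b2@8:L]
Beat 3 (R): throw ball1 h=2 -> lands@5:R; in-air after throw: [b1@5:R b3@6:L b2@8:L]
Beat 4 (L): throw ball4 h=3 -> lands@7:R; in-air after throw: [b1@5:R b3@6:L b4@7:R b2@8:L]
Beat 5 (R): throw ball1 h=7 -> lands@12:L; in-air after throw: [b3@6:L b4@7:R b2@8:L b1@12:L]
Beat 6 (L): throw ball3 h=4 -> lands@10:L; in-air after throw: [b4@7:R b2@8:L b3@10:L b1@12:L]
Beat 7 (R): throw ball4 h=2 -> lands@9:R; in-air after throw: [b2@8:L b4@9:R b3@10:L b1@12:L]
Beat 8 (L): throw ball2 h=3 -> lands@11:R; in-air after throw: [b4@9:R b3@10:L b2@11:R b1@12:L]
Beat 9 (R): throw ball4 h=7 -> lands@16:L; in-air after throw: [b3@10:L b2@11:R b1@12:L b4@16:L]
Beat 10 (L): throw ball3 h=4 -> lands@14:L; in-air after throw: [b2@11:R b1@12:L b3@14:L b4@16:L]
Beat 11 (R): throw ball2 h=2 -> lands@13:R; in-air after throw: [b1@12:L b2@13:R b3@14:L b4@16:L]
Ball 2: thrown@1 h=7 -> first land @8; rethrown@8 h=3 -> second land @11

Answer: 8 11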